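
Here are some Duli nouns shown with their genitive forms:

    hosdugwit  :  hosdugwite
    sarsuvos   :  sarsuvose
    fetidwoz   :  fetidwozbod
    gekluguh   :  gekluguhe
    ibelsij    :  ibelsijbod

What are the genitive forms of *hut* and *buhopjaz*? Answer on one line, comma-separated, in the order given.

hute, buhopjazbod

Looking at the final consonant of each stem: -e when the stem ends in a voiceless consonant (*hosdugwit*, *sarsuvos*, *gekluguh*); -bod when the stem ends in a voiced consonant (*fetidwoz*, *ibelsij*).
*hut*: final consonant = /t/, voiceless → -e → *hute*.
The final consonant of *buhopjaz* is /z/, which is voiced, so the suffix is -bod, giving *buhopjazbod*.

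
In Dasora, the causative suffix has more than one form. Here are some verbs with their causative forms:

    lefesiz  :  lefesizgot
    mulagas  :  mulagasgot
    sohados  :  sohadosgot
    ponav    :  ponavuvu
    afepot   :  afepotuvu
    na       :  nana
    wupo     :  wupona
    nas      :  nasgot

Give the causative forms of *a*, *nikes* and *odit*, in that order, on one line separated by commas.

The alternation tracks the final sound of the stem — -got when the stem ends in a sibilant (*lefesiz*, *mulagas*, *sohados*, *nas*); -uvu when the stem ends in a non-sibilant consonant (*ponav*, *afepot*); -na when the stem ends in a vowel (*na*, *wupo*).
*a* — final sound /a/ (a vowel) → -na → *ana*.
*nikes*: final sound = /s/, a sibilant → -got → *nikesgot*.
Since the final sound of *odit* is /t/ (a non-sibilant consonant), it takes -uvu, giving *odituvu*.

ana, nikesgot, odituvu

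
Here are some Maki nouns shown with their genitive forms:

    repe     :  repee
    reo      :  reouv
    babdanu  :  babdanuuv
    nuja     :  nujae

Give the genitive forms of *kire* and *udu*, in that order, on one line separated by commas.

The suffix is conditioned by the last vowel: -uv when the last vowel of the stem is a rounded vowel (*reo*, *babdanu*); -e when the last vowel of the stem is an unrounded vowel (*repe*, *nuja*).
The last vowel of *kire* is /e/, which is an unrounded vowel, so the suffix is -e, giving *kiree*.
*udu*: last vowel = /u/, a rounded vowel → -uv → *uduuv*.

kiree, uduuv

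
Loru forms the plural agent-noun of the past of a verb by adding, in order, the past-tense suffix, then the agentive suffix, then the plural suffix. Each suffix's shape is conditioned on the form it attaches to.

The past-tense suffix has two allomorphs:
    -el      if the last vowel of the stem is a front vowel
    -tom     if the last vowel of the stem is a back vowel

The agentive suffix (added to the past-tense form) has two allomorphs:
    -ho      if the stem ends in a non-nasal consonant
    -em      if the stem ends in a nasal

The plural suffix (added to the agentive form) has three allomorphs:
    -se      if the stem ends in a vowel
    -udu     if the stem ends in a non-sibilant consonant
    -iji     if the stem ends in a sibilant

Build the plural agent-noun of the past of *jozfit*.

jozfitelhose

Since the last vowel of *jozfit* is /i/ (a front vowel), it takes -el, giving *jozfitel*.
The past-tense form *jozfitel*: final consonant = /l/, non-nasal → -ho → *jozfitelho*.
Since the final sound of the agentive form *jozfitelho* is /o/ (a vowel), it takes -se, giving *jozfitelhose*.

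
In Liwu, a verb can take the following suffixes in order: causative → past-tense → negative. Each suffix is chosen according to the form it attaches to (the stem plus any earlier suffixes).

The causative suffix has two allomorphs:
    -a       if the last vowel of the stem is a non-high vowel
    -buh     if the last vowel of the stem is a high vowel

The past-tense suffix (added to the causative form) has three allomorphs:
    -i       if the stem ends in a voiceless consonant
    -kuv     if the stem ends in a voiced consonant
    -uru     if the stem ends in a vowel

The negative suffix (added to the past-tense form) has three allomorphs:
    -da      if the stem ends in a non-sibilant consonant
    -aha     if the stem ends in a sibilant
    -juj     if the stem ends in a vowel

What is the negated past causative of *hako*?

*hako*: last vowel = /o/, a non-high vowel → -a → *hakoa*.
The causative form *hakoa*: final sound = /a/, a vowel → -uru → *hakoauru*.
Since the final sound of the past-tense form *hakoauru* is /u/ (a vowel), it takes -juj, giving *hakoaurujuj*.

hakoaurujuj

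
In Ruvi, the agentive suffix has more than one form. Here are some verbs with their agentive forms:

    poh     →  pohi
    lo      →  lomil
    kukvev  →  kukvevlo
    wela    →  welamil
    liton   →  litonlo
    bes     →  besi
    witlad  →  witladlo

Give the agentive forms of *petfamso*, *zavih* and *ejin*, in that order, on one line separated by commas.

The suffix is conditioned by the final sound: -i when the stem ends in a voiceless consonant (*poh*, *bes*); -lo when the stem ends in a voiced consonant (*kukvev*, *liton*, *witlad*); -mil when the stem ends in a vowel (*lo*, *wela*).
The final sound of *petfamso* is /o/, which is a vowel, so the suffix is -mil, giving *petfamsomil*.
*zavih* — final sound /h/ (a voiceless consonant) → -i → *zavihi*.
*ejin* — final sound /n/ (a voiced consonant) → -lo → *ejinlo*.

petfamsomil, zavihi, ejinlo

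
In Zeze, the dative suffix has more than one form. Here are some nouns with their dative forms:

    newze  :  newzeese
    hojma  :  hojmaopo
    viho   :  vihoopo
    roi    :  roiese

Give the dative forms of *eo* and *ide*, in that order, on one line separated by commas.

The pattern is front/back vowel harmony: -ese when the last vowel of the stem is a front vowel (*newze*, *roi*); -opo when the last vowel of the stem is a back vowel (*hojma*, *viho*).
*eo*: last vowel = /o/, a back vowel → -opo → *eoopo*.
Since the last vowel of *ide* is /e/ (a front vowel), it takes -ese, giving *ideese*.

eoopo, ideese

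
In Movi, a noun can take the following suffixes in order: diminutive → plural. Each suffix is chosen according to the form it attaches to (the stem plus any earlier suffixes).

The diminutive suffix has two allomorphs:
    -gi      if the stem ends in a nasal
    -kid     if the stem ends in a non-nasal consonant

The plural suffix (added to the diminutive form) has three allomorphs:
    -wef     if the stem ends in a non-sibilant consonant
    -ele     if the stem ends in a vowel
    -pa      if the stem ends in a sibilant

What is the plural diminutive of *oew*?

Since the final consonant of *oew* is /w/ (non-nasal), it takes -kid, giving *oewkid*.
Since the final sound of the diminutive form *oewkid* is /d/ (a non-sibilant consonant), it takes -wef, giving *oewkidwef*.

oewkidwef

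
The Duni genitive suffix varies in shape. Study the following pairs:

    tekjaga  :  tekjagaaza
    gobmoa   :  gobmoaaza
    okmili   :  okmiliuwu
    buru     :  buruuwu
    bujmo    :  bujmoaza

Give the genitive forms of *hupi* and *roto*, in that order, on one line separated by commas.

The pattern is height harmony: -uwu when the last vowel of the stem is a high vowel (*okmili*, *buru*); -aza when the last vowel of the stem is a non-high vowel (*tekjaga*, *gobmoa*, *bujmo*).
Since the last vowel of *hupi* is /i/ (a high vowel), it takes -uwu, giving *hupiuwu*.
The last vowel of *roto* is /o/, which is a non-high vowel, so the suffix is -aza, giving *rotoaza*.

hupiuwu, rotoaza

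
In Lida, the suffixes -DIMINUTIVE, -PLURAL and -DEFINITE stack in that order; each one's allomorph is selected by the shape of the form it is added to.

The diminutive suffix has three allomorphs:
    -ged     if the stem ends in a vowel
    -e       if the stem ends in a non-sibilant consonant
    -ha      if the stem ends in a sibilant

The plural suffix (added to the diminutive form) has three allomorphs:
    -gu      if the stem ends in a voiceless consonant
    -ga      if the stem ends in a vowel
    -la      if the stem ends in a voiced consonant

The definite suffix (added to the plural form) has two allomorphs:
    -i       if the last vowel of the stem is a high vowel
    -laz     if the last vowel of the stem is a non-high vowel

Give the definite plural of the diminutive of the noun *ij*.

Since the final sound of *ij* is /j/ (a non-sibilant consonant), it takes -e, giving *ije*.
Since the final sound of the diminutive form *ije* is /e/ (a vowel), it takes -ga, giving *ijega*.
The plural form *ijega* — last vowel /a/ (a non-high vowel) → -laz → *ijegalaz*.

ijegalaz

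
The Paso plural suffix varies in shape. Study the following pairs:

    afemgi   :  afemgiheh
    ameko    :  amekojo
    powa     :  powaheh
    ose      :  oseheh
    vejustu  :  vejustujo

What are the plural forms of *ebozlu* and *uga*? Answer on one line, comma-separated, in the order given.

ebozlujo, ugaheh

Looking at the last vowel of each stem: -jo when the last vowel of the stem is a rounded vowel (*ameko*, *vejustu*); -heh when the last vowel of the stem is an unrounded vowel (*afemgi*, *powa*, *ose*).
Since the last vowel of *ebozlu* is /u/ (a rounded vowel), it takes -jo, giving *ebozlujo*.
The last vowel of *uga* is /a/, which is an unrounded vowel, so the suffix is -heh, giving *ugaheh*.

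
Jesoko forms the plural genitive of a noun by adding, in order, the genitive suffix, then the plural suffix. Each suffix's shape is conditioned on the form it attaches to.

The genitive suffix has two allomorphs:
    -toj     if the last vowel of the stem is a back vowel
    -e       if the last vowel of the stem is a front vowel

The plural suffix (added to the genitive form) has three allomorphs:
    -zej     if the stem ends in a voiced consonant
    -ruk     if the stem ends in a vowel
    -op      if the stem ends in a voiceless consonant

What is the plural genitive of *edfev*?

edfeveruk

The last vowel of *edfev* is /e/, which is a front vowel, so the genitive suffix is -e, giving *edfeve*.
Since the final sound of the genitive form *edfeve* is /e/ (a vowel), it takes -ruk, giving *edfeveruk*.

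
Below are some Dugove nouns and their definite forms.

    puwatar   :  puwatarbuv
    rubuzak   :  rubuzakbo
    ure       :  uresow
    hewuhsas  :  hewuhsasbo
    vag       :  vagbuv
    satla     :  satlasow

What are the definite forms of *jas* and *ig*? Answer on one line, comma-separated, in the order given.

The pattern is voicing of the final sound: -bo when the stem ends in a voiceless consonant (*rubuzak*, *hewuhsas*); -buv when the stem ends in a voiced consonant (*puwatar*, *vag*); -sow when the stem ends in a vowel (*ure*, *satla*).
The final sound of *jas* is /s/, which is a voiceless consonant, so the suffix is -bo, giving *jasbo*.
The final sound of *ig* is /g/, which is a voiced consonant, so the suffix is -buv, giving *igbuv*.

jasbo, igbuv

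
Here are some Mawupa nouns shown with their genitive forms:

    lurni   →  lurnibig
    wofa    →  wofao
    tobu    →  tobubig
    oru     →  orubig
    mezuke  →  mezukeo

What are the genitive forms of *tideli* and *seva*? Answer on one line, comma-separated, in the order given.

Looking at the last vowel of each stem: -big when the last vowel of the stem is a high vowel (*lurni*, *tobu*, *oru*); -o when the last vowel of the stem is a non-high vowel (*wofa*, *mezuke*).
*tideli* — last vowel /i/ (a high vowel) → -big → *tidelibig*.
Since the last vowel of *seva* is /a/ (a non-high vowel), it takes -o, giving *sevao*.

tidelibig, sevao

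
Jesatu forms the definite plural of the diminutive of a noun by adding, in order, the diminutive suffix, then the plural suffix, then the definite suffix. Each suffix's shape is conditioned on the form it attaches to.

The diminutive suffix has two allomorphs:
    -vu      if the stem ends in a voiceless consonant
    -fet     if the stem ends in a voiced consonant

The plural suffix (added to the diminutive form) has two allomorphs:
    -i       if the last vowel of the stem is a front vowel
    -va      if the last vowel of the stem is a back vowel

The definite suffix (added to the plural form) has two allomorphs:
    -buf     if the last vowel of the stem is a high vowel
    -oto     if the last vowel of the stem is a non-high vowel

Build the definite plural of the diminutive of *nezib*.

nezibfetibuf

*nezib*: final consonant = /b/, voiced → -fet → *nezibfet*.
Since the last vowel of the diminutive form *nezibfet* is /e/ (a front vowel), it takes -i, giving *nezibfeti*.
The plural form *nezibfeti* — last vowel /i/ (a high vowel) → -buf → *nezibfetibuf*.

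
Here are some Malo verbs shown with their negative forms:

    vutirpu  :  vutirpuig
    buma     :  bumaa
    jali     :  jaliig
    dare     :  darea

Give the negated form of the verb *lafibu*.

lafibuig

The alternation tracks the last vowel of the stem — -ig when the last vowel of the stem is a high vowel (*vutirpu*, *jali*); -a when the last vowel of the stem is a non-high vowel (*buma*, *dare*).
The last vowel of *lafibu* is /u/, which is a high vowel, so the suffix is -ig, giving *lafibuig*.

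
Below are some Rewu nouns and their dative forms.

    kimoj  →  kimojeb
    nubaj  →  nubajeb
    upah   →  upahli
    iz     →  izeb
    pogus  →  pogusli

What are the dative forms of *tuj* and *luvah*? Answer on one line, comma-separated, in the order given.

The pattern is voicing of the final consonant: -li when the stem ends in a voiceless consonant (*upah*, *pogus*); -eb when the stem ends in a voiced consonant (*kimoj*, *nubaj*, *iz*).
Since the final consonant of *tuj* is /j/ (voiced), it takes -eb, giving *tujeb*.
*luvah*: final consonant = /h/, voiceless → -li → *luvahli*.

tujeb, luvahli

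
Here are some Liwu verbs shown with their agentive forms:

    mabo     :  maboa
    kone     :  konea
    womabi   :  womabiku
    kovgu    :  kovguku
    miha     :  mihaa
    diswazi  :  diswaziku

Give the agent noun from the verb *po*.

poa

The alternation tracks the last vowel of the stem — -ku when the last vowel of the stem is a high vowel (*womabi*, *kovgu*, *diswazi*); -a when the last vowel of the stem is a non-high vowel (*mabo*, *kone*, *miha*).
*po* — last vowel /o/ (a non-high vowel) → -a → *poa*.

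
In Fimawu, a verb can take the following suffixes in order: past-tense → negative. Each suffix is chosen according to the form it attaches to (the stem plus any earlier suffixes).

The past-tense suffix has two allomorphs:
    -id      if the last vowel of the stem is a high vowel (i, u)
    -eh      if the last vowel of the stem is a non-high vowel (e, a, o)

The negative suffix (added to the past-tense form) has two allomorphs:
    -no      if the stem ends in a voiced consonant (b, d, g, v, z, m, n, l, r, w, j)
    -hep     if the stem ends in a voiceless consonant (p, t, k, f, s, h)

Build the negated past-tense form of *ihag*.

ihagehhep

The last vowel of *ihag* is /a/, which is a non-high vowel, so the past-tense suffix is -eh, giving *ihageh*.
Since the final consonant of the past-tense form *ihageh* is /h/ (voiceless), it takes -hep, giving *ihagehhep*.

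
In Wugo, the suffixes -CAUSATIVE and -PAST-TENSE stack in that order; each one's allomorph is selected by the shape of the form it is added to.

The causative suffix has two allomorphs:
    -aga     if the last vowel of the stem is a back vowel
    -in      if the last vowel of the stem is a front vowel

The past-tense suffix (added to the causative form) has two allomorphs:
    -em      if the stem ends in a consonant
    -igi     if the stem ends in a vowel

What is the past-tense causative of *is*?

isinem

*is* — last vowel /i/ (a front vowel) → -in → *isin*.
The causative form *isin*: final sound = /n/, a consonant → -em → *isinem*.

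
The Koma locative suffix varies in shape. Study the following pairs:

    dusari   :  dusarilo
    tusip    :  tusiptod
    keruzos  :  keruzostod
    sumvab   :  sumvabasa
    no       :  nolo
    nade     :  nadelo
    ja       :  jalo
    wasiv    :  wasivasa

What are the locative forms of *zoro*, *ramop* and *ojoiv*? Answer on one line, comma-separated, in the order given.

zorolo, ramoptod, ojoivasa

The pattern is voicing of the final sound: -tod when the stem ends in a voiceless consonant (*tusip*, *keruzos*); -asa when the stem ends in a voiced consonant (*sumvab*, *wasiv*); -lo when the stem ends in a vowel (*dusari*, *no*, *nade*, *ja*).
*zoro*: final sound = /o/, a vowel → -lo → *zorolo*.
*ramop* — final sound /p/ (a voiceless consonant) → -tod → *ramoptod*.
*ojoiv* — final sound /v/ (a voiced consonant) → -asa → *ojoivasa*.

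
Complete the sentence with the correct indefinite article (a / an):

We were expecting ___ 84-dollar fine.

The indefinite article is chosen by the initial *sound* of the following word, not its spelling.
The number *84* is spoken "eighty-…", beginning with /ˈeɪti/ — a vowel sound.
So the article is *an*: We were expecting an 84-dollar fine.

an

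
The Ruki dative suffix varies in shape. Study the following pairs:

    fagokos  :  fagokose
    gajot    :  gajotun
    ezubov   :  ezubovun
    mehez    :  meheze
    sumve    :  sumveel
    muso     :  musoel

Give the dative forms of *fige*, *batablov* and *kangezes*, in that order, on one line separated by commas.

figeel, batablovun, kangezese

The pattern is sibilance of the final sound: -e when the stem ends in a sibilant (*fagokos*, *mehez*); -un when the stem ends in a non-sibilant consonant (*gajot*, *ezubov*); -el when the stem ends in a vowel (*sumve*, *muso*).
*fige* — final sound /e/ (a vowel) → -el → *figeel*.
*batablov*: final sound = /v/, a non-sibilant consonant → -un → *batablovun*.
*kangezes* — final sound /s/ (a sibilant) → -e → *kangezese*.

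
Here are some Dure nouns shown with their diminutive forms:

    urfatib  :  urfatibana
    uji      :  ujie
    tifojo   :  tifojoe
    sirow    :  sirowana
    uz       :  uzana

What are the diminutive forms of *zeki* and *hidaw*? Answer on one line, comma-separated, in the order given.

The suffix is conditioned by the final sound: -ana when the stem ends in a consonant (*urfatib*, *sirow*, *uz*); -e when the stem ends in a vowel (*uji*, *tifojo*).
*zeki* — final sound /i/ (a vowel) → -e → *zekie*.
Since the final sound of *hidaw* is /w/ (a consonant), it takes -ana, giving *hidawana*.

zekie, hidawana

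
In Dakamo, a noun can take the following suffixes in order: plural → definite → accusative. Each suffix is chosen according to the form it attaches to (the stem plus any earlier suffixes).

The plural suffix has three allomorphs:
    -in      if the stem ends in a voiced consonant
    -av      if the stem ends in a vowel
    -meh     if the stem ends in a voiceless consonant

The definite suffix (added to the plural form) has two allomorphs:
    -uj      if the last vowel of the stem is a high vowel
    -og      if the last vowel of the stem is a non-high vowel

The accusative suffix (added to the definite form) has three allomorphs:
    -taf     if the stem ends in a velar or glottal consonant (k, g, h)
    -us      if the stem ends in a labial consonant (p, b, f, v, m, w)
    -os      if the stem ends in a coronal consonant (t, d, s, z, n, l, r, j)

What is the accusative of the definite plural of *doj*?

*doj* — final sound /j/ (a voiced consonant) → -in → *dojin*.
Since the last vowel of the plural form *dojin* is /i/ (a high vowel), it takes -uj, giving *dojinuj*.
The definite form *dojinuj*: final consonant = /j/, coronal → -os → *dojinujos*.

dojinujos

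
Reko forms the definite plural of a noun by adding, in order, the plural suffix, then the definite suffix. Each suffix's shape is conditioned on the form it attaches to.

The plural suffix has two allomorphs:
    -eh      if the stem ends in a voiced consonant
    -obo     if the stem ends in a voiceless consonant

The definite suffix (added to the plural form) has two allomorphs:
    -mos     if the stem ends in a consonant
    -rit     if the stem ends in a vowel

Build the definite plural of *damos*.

The final consonant of *damos* is /s/, which is voiceless, so the plural suffix is -obo, giving *damosobo*.
Since the final sound of the plural form *damosobo* is /o/ (a vowel), it takes -rit, giving *damosoborit*.

damosoborit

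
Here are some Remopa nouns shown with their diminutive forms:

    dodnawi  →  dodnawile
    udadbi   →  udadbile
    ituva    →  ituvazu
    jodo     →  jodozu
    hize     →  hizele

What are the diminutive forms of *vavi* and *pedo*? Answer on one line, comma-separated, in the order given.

The suffix is conditioned by the last vowel: -le when the last vowel of the stem is a front vowel (*dodnawi*, *udadbi*, *hize*); -zu when the last vowel of the stem is a back vowel (*ituva*, *jodo*).
*vavi* — last vowel /i/ (a front vowel) → -le → *vavile*.
*pedo* — last vowel /o/ (a back vowel) → -zu → *pedozu*.

vavile, pedozu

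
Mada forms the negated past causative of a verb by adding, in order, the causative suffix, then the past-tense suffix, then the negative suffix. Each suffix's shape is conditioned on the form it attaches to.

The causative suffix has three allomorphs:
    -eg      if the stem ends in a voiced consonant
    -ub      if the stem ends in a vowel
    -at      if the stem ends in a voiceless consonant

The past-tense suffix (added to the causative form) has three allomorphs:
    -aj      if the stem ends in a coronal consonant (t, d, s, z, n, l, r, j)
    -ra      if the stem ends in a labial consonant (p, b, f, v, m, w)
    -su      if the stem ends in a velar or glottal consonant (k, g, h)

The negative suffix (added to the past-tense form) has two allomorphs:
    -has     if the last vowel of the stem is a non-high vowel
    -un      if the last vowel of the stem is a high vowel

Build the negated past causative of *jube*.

Since the final sound of *jube* is /e/ (a vowel), it takes -ub, giving *jubeub*.
The causative form *jubeub*: final consonant = /b/, labial → -ra → *jubeubra*.
The last vowel of the past-tense form *jubeubra* is /a/, which is a non-high vowel, so the negative suffix is -has, giving *jubeubrahas*.

jubeubrahas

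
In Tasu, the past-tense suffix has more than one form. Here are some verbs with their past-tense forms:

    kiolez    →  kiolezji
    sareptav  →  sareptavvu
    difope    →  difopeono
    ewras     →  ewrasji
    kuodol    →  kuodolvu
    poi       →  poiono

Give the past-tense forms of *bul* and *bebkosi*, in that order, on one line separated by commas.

bulvu, bebkosiono

The suffix is conditioned by the final sound: -ji when the stem ends in a sibilant (*kiolez*, *ewras*); -vu when the stem ends in a non-sibilant consonant (*sareptav*, *kuodol*); -ono when the stem ends in a vowel (*difope*, *poi*).
*bul* — final sound /l/ (a non-sibilant consonant) → -vu → *bulvu*.
*bebkosi*: final sound = /i/, a vowel → -ono → *bebkosiono*.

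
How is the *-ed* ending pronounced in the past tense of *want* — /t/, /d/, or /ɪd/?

/ɪd/

The stem *want* ends in /t/ or /d/.
The -ed suffix is realized as /ɪd/ after /t, d/; as /t/ after other voiceless consonants; and as /d/ after other voiced sounds.
So -ed on *want* is pronounced /ɪd/.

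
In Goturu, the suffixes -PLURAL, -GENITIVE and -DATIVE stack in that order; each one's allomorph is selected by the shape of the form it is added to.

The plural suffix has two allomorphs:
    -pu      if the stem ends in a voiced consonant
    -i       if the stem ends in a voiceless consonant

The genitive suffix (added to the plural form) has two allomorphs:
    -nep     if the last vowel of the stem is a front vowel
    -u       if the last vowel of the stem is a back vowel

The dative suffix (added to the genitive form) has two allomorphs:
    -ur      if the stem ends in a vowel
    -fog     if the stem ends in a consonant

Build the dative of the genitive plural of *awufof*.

awufofinepfog

The final consonant of *awufof* is /f/, which is voiceless, so the plural suffix is -i, giving *awufofi*.
The plural form *awufofi* — last vowel /i/ (a front vowel) → -nep → *awufofinep*.
The genitive form *awufofinep* — final sound /p/ (a consonant) → -fog → *awufofinepfog*.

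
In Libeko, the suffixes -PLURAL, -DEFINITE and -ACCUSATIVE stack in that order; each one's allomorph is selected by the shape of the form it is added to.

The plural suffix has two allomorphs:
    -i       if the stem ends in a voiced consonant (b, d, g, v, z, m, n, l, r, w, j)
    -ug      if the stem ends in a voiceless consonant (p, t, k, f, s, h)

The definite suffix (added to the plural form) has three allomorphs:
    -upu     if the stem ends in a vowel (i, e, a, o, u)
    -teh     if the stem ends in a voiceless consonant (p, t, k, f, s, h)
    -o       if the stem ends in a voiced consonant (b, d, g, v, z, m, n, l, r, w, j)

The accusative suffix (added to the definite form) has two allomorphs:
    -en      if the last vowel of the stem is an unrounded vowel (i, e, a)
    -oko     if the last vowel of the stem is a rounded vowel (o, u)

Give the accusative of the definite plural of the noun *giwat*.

The final consonant of *giwat* is /t/, which is voiceless, so the plural suffix is -ug, giving *giwatug*.
The final sound of the plural form *giwatug* is /g/, which is a voiced consonant, so the definite suffix is -o, giving *giwatugo*.
The last vowel of the definite form *giwatugo* is /o/, which is a rounded vowel, so the accusative suffix is -oko, giving *giwatugooko*.

giwatugooko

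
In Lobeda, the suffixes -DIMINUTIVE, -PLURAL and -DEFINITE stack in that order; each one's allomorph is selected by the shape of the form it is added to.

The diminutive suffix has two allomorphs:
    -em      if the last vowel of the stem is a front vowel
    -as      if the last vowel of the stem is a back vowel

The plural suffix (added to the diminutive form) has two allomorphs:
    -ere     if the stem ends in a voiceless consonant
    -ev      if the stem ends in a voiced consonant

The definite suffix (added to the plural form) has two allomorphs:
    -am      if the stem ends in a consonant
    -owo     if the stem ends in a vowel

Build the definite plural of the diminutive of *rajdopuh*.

Since the last vowel of *rajdopuh* is /u/ (a back vowel), it takes -as, giving *rajdopuhas*.
Since the final consonant of the diminutive form *rajdopuhas* is /s/ (voiceless), it takes -ere, giving *rajdopuhasere*.
The plural form *rajdopuhasere* — final sound /e/ (a vowel) → -owo → *rajdopuhasereowo*.

rajdopuhasereowo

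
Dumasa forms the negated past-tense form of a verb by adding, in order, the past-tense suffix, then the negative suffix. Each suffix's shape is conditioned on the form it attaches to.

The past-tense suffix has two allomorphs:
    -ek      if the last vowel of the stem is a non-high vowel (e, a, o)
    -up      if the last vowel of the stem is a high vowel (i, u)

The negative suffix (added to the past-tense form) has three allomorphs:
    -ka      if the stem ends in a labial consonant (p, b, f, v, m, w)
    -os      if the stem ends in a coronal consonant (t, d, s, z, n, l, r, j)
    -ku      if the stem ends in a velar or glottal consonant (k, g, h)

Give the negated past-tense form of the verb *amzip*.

*amzip*: last vowel = /i/, a high vowel → -up → *amzipup*.
The final consonant of the past-tense form *amzipup* is /p/, which is labial, so the negative suffix is -ka, giving *amzipupka*.

amzipupka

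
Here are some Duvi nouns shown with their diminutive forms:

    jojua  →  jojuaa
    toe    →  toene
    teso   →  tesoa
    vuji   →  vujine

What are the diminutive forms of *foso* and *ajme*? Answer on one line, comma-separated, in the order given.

The pattern is front/back vowel harmony: -ne when the last vowel of the stem is a front vowel (*toe*, *vuji*); -a when the last vowel of the stem is a back vowel (*jojua*, *teso*).
The last vowel of *foso* is /o/, which is a back vowel, so the suffix is -a, giving *fosoa*.
Since the last vowel of *ajme* is /e/ (a front vowel), it takes -ne, giving *ajmene*.

fosoa, ajmene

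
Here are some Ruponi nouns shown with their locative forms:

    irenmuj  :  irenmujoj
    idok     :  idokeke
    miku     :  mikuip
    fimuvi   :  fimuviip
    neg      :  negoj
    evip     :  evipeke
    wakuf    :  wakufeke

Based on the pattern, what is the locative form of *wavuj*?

Looking at the final sound of each stem: -eke when the stem ends in a voiceless consonant (*idok*, *evip*, *wakuf*); -oj when the stem ends in a voiced consonant (*irenmuj*, *neg*); -ip when the stem ends in a vowel (*miku*, *fimuvi*).
Since the final sound of *wavuj* is /j/ (a voiced consonant), it takes -oj, giving *wavujoj*.

wavujoj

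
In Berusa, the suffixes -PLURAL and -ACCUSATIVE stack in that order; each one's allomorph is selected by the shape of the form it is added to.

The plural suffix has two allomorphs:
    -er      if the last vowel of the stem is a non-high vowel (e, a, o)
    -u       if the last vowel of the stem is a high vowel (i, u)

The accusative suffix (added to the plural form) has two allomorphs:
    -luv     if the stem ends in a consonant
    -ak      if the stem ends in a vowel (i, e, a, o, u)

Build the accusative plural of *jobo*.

*jobo* — last vowel /o/ (a non-high vowel) → -er → *joboer*.
Since the final sound of the plural form *joboer* is /r/ (a consonant), it takes -luv, giving *joboerluv*.

joboerluv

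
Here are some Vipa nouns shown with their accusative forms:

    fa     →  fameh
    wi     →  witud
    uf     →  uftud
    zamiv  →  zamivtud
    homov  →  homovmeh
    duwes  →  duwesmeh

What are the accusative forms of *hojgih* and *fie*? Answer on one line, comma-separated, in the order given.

hojgihtud, fiemeh

Looking at the last vowel of each stem: -tud when the last vowel of the stem is a high vowel (*wi*, *uf*, *zamiv*); -meh when the last vowel of the stem is a non-high vowel (*fa*, *homov*, *duwes*).
Since the last vowel of *hojgih* is /i/ (a high vowel), it takes -tud, giving *hojgihtud*.
*fie*: last vowel = /e/, a non-high vowel → -meh → *fiemeh*.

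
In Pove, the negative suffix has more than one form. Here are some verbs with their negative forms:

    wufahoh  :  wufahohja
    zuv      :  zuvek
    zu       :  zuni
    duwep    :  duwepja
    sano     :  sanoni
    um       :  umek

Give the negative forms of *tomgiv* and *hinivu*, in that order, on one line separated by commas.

Looking at the final sound of each stem: -ja when the stem ends in a voiceless consonant (*wufahoh*, *duwep*); -ek when the stem ends in a voiced consonant (*zuv*, *um*); -ni when the stem ends in a vowel (*zu*, *sano*).
Since the final sound of *tomgiv* is /v/ (a voiced consonant), it takes -ek, giving *tomgivek*.
The final sound of *hinivu* is /u/, which is a vowel, so the suffix is -ni, giving *hinivuni*.

tomgivek, hinivuni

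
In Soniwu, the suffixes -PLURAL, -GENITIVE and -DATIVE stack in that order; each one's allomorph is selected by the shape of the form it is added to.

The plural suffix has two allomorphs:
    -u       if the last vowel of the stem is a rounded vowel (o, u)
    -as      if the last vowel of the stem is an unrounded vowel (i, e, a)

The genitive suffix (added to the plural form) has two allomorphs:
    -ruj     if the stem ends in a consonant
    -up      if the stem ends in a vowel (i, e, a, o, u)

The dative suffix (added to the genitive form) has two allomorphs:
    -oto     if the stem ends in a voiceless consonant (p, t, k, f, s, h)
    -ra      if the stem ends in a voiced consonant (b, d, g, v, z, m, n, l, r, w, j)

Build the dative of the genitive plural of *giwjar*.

giwjarasrujra

*giwjar* — last vowel /a/ (an unrounded vowel) → -as → *giwjaras*.
The plural form *giwjaras* — final sound /s/ (a consonant) → -ruj → *giwjarasruj*.
The genitive form *giwjarasruj* — final consonant /j/ (voiced) → -ra → *giwjarasrujra*.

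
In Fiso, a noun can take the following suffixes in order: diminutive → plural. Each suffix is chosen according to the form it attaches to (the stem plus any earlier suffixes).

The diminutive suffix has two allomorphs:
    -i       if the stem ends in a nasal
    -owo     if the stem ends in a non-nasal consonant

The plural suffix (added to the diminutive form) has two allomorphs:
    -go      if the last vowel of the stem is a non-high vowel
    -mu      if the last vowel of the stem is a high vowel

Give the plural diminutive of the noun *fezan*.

The final consonant of *fezan* is /n/, which is a nasal, so the diminutive suffix is -i, giving *fezani*.
The last vowel of the diminutive form *fezani* is /i/, which is a high vowel, so the plural suffix is -mu, giving *fezanimu*.

fezanimu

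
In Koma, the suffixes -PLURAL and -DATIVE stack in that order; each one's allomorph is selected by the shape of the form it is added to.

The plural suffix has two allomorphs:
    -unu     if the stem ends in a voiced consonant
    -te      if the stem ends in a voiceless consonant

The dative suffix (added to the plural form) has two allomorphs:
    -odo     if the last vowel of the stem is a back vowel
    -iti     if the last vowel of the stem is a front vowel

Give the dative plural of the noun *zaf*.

zafteiti

*zaf*: final consonant = /f/, voiceless → -te → *zafte*.
The plural form *zafte* — last vowel /e/ (a front vowel) → -iti → *zafteiti*.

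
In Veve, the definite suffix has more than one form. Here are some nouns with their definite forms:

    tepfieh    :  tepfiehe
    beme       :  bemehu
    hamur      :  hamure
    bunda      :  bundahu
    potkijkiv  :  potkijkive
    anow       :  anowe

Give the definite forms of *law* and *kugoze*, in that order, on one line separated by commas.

lawe, kugozehu

The pattern is consonant vs. vowel: -e when the stem ends in a consonant (*tepfieh*, *hamur*, *potkijkiv*, *anow*); -hu when the stem ends in a vowel (*beme*, *bunda*).
*law* — final sound /w/ (a consonant) → -e → *lawe*.
*kugoze*: final sound = /e/, a vowel → -hu → *kugozehu*.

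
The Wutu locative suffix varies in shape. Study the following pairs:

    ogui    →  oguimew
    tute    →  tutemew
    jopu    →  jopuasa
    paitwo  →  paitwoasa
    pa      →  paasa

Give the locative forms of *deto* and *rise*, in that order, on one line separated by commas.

Looking at the last vowel of each stem: -mew when the last vowel of the stem is a front vowel (*ogui*, *tute*); -asa when the last vowel of the stem is a back vowel (*jopu*, *paitwo*, *pa*).
Since the last vowel of *deto* is /o/ (a back vowel), it takes -asa, giving *detoasa*.
Since the last vowel of *rise* is /e/ (a front vowel), it takes -mew, giving *risemew*.

detoasa, risemew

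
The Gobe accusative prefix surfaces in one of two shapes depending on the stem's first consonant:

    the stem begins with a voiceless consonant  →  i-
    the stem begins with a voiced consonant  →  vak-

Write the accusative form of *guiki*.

The first consonant of *guiki* is /g/, which is voiced, so the prefix is vak-, giving *vakguiki*.

vakguiki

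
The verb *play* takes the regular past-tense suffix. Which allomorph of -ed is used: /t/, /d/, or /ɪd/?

The stem *play* ends in a voiced sound other than /d/.
The -ed suffix is realized as /ɪd/ after /t, d/; as /t/ after other voiceless consonants; and as /d/ after other voiced sounds.
So -ed on *play* is pronounced /d/.

/d/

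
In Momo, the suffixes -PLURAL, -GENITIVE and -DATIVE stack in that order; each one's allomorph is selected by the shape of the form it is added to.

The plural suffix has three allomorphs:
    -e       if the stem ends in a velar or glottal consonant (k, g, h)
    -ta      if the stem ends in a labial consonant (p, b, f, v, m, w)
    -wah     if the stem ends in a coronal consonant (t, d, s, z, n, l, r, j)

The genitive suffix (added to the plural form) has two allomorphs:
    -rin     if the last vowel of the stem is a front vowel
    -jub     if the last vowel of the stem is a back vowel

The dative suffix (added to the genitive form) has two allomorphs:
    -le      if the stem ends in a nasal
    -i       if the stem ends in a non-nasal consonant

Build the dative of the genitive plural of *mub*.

mubtajubi

Since the final consonant of *mub* is /b/ (labial), it takes -ta, giving *mubta*.
The plural form *mubta* — last vowel /a/ (a back vowel) → -jub → *mubtajub*.
The final consonant of the genitive form *mubtajub* is /b/, which is non-nasal, so the dative suffix is -i, giving *mubtajubi*.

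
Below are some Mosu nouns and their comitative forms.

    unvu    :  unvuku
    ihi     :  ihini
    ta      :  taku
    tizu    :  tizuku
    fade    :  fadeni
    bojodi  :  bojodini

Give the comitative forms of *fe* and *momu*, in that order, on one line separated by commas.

The alternation tracks the last vowel of the stem — -ni when the last vowel of the stem is a front vowel (*ihi*, *fade*, *bojodi*); -ku when the last vowel of the stem is a back vowel (*unvu*, *ta*, *tizu*).
The last vowel of *fe* is /e/, which is a front vowel, so the suffix is -ni, giving *feni*.
*momu*: last vowel = /u/, a back vowel → -ku → *momuku*.

feni, momuku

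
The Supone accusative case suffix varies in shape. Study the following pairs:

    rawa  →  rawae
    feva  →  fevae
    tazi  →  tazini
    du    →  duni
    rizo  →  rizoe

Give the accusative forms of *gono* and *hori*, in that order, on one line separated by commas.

Looking at the last vowel of each stem: -ni when the last vowel of the stem is a high vowel (*tazi*, *du*); -e when the last vowel of the stem is a non-high vowel (*rawa*, *feva*, *rizo*).
Since the last vowel of *gono* is /o/ (a non-high vowel), it takes -e, giving *gonoe*.
*hori*: last vowel = /i/, a high vowel → -ni → *horini*.

gonoe, horini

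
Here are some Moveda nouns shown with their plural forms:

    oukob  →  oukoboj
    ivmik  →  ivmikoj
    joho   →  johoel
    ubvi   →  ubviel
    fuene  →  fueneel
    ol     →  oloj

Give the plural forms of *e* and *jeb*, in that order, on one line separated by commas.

eel, jeboj

The alternation tracks the final sound of the stem — -oj when the stem ends in a consonant (*oukob*, *ivmik*, *ol*); -el when the stem ends in a vowel (*joho*, *ubvi*, *fuene*).
The final sound of *e* is /e/, which is a vowel, so the suffix is -el, giving *eel*.
*jeb*: final sound = /b/, a consonant → -oj → *jeboj*.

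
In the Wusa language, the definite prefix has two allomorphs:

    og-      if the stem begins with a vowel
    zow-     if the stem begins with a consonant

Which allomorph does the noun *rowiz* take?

zow-

*rowiz*: first sound = /r/, a consonant → zow-.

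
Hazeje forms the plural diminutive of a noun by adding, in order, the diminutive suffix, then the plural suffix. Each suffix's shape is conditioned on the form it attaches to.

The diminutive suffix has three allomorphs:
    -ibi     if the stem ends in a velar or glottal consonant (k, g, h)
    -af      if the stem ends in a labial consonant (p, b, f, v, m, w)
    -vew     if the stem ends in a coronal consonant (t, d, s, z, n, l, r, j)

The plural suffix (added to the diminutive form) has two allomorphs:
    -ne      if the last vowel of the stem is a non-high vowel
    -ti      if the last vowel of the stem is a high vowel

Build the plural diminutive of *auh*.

auhibiti

*auh* — final consonant /h/ (velar/glottal) → -ibi → *auhibi*.
Since the last vowel of the diminutive form *auhibi* is /i/ (a high vowel), it takes -ti, giving *auhibiti*.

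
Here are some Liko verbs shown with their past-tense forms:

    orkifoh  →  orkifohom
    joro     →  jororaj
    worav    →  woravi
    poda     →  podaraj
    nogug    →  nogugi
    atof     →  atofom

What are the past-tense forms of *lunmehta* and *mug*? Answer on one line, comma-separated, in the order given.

The pattern is voicing of the final sound: -om when the stem ends in a voiceless consonant (*orkifoh*, *atof*); -i when the stem ends in a voiced consonant (*worav*, *nogug*); -raj when the stem ends in a vowel (*joro*, *poda*).
*lunmehta* — final sound /a/ (a vowel) → -raj → *lunmehtaraj*.
*mug* — final sound /g/ (a voiced consonant) → -i → *mugi*.

lunmehtaraj, mugi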